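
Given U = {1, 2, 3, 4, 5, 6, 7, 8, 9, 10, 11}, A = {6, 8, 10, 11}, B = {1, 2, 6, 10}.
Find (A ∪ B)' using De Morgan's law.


U = {1, 2, 3, 4, 5, 6, 7, 8, 9, 10, 11}
A = {6, 8, 10, 11}, B = {1, 2, 6, 10}
A ∪ B = {1, 2, 6, 8, 10, 11}
(A ∪ B)' = U \ (A ∪ B) = {3, 4, 5, 7, 9}
Verification via A' ∩ B': A' = {1, 2, 3, 4, 5, 7, 9}, B' = {3, 4, 5, 7, 8, 9, 11}
A' ∩ B' = {3, 4, 5, 7, 9} ✓

{3, 4, 5, 7, 9}


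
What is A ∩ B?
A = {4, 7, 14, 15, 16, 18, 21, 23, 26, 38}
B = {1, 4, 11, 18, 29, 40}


Set A = {4, 7, 14, 15, 16, 18, 21, 23, 26, 38}
Set B = {1, 4, 11, 18, 29, 40}
A ∩ B includes only elements in both sets.
Check each element of A against B:
4 ✓, 7 ✗, 14 ✗, 15 ✗, 16 ✗, 18 ✓, 21 ✗, 23 ✗, 26 ✗, 38 ✗
A ∩ B = {4, 18}

{4, 18}


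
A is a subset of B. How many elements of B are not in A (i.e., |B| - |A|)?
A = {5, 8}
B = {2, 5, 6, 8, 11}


Set A = {5, 8}, |A| = 2
Set B = {2, 5, 6, 8, 11}, |B| = 5
Since A ⊆ B: B \ A = {2, 6, 11}
|B| - |A| = 5 - 2 = 3

3


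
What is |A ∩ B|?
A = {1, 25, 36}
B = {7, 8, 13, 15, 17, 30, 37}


Set A = {1, 25, 36}
Set B = {7, 8, 13, 15, 17, 30, 37}
A ∩ B = {}
|A ∩ B| = 0

0


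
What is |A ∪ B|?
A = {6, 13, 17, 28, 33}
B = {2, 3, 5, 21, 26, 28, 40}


Set A = {6, 13, 17, 28, 33}, |A| = 5
Set B = {2, 3, 5, 21, 26, 28, 40}, |B| = 7
A ∩ B = {28}, |A ∩ B| = 1
|A ∪ B| = |A| + |B| - |A ∩ B| = 5 + 7 - 1 = 11

11


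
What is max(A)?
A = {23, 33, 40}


Set A = {23, 33, 40}
Elements in ascending order: 23, 33, 40
The largest element is 40.

40


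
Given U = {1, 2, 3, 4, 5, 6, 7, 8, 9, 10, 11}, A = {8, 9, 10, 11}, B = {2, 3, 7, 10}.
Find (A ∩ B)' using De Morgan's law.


U = {1, 2, 3, 4, 5, 6, 7, 8, 9, 10, 11}
A = {8, 9, 10, 11}, B = {2, 3, 7, 10}
A ∩ B = {10}
(A ∩ B)' = U \ (A ∩ B) = {1, 2, 3, 4, 5, 6, 7, 8, 9, 11}
Verification via A' ∪ B': A' = {1, 2, 3, 4, 5, 6, 7}, B' = {1, 4, 5, 6, 8, 9, 11}
A' ∪ B' = {1, 2, 3, 4, 5, 6, 7, 8, 9, 11} ✓

{1, 2, 3, 4, 5, 6, 7, 8, 9, 11}


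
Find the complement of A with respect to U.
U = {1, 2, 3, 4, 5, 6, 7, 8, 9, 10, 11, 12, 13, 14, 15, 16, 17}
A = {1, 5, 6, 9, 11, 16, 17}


Universal set U = {1, 2, 3, 4, 5, 6, 7, 8, 9, 10, 11, 12, 13, 14, 15, 16, 17}
Set A = {1, 5, 6, 9, 11, 16, 17}
A' = U \ A = elements in U but not in A
Checking each element of U:
1 (in A, exclude), 2 (not in A, include), 3 (not in A, include), 4 (not in A, include), 5 (in A, exclude), 6 (in A, exclude), 7 (not in A, include), 8 (not in A, include), 9 (in A, exclude), 10 (not in A, include), 11 (in A, exclude), 12 (not in A, include), 13 (not in A, include), 14 (not in A, include), 15 (not in A, include), 16 (in A, exclude), 17 (in A, exclude)
A' = {2, 3, 4, 7, 8, 10, 12, 13, 14, 15}

{2, 3, 4, 7, 8, 10, 12, 13, 14, 15}


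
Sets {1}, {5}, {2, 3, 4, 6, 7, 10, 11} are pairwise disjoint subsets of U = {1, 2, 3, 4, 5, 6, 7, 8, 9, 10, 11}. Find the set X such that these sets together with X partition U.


U = {1, 2, 3, 4, 5, 6, 7, 8, 9, 10, 11}
Shown blocks: {1}, {5}, {2, 3, 4, 6, 7, 10, 11}
A partition's blocks are pairwise disjoint and cover U, so the missing block = U \ (union of shown blocks).
Union of shown blocks: {1, 2, 3, 4, 5, 6, 7, 10, 11}
Missing block = U \ (union) = {8, 9}

{8, 9}


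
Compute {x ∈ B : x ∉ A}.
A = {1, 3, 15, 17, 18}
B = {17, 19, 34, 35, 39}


Set A = {1, 3, 15, 17, 18}
Set B = {17, 19, 34, 35, 39}
Check each element of B against A:
17 ∈ A, 19 ∉ A (include), 34 ∉ A (include), 35 ∉ A (include), 39 ∉ A (include)
Elements of B not in A: {19, 34, 35, 39}

{19, 34, 35, 39}


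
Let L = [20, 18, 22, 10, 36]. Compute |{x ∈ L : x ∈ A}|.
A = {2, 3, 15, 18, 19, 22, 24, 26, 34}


Set A = {2, 3, 15, 18, 19, 22, 24, 26, 34}
Candidates: [20, 18, 22, 10, 36]
Check each candidate:
20 ∉ A, 18 ∈ A, 22 ∈ A, 10 ∉ A, 36 ∉ A
Count of candidates in A: 2

2


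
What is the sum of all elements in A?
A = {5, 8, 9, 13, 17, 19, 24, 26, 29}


Set A = {5, 8, 9, 13, 17, 19, 24, 26, 29}
Sum = 5 + 8 + 9 + 13 + 17 + 19 + 24 + 26 + 29 = 150

150


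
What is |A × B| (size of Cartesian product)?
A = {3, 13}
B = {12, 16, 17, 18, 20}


Set A = {3, 13} has 2 elements.
Set B = {12, 16, 17, 18, 20} has 5 elements.
|A × B| = |A| × |B| = 2 × 5 = 10

10


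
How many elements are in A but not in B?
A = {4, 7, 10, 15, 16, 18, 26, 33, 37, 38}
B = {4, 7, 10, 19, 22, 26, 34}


Set A = {4, 7, 10, 15, 16, 18, 26, 33, 37, 38}
Set B = {4, 7, 10, 19, 22, 26, 34}
A \ B = {15, 16, 18, 33, 37, 38}
|A \ B| = 6

6


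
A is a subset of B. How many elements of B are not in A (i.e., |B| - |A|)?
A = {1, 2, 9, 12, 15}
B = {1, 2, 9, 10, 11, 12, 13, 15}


Set A = {1, 2, 9, 12, 15}, |A| = 5
Set B = {1, 2, 9, 10, 11, 12, 13, 15}, |B| = 8
Since A ⊆ B: B \ A = {10, 11, 13}
|B| - |A| = 8 - 5 = 3

3


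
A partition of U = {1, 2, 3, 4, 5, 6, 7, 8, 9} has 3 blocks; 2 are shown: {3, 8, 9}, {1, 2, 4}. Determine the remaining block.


U = {1, 2, 3, 4, 5, 6, 7, 8, 9}
Shown blocks: {3, 8, 9}, {1, 2, 4}
A partition's blocks are pairwise disjoint and cover U, so the missing block = U \ (union of shown blocks).
Union of shown blocks: {1, 2, 3, 4, 8, 9}
Missing block = U \ (union) = {5, 6, 7}

{5, 6, 7}


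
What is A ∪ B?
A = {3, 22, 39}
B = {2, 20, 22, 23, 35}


Set A = {3, 22, 39}
Set B = {2, 20, 22, 23, 35}
A ∪ B includes all elements in either set.
Elements from A: {3, 22, 39}
Elements from B not already included: {2, 20, 23, 35}
A ∪ B = {2, 3, 20, 22, 23, 35, 39}

{2, 3, 20, 22, 23, 35, 39}


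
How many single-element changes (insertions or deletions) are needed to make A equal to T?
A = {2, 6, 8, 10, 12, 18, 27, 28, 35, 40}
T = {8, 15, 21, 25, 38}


Set A = {2, 6, 8, 10, 12, 18, 27, 28, 35, 40}
Set T = {8, 15, 21, 25, 38}
Elements to remove from A (in A, not in T): {2, 6, 10, 12, 18, 27, 28, 35, 40} → 9 removals
Elements to add to A (in T, not in A): {15, 21, 25, 38} → 4 additions
Total edits = 9 + 4 = 13

13


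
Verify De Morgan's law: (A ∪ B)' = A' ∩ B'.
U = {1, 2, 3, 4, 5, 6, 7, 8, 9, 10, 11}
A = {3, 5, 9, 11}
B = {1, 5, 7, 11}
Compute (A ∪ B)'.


U = {1, 2, 3, 4, 5, 6, 7, 8, 9, 10, 11}
A = {3, 5, 9, 11}, B = {1, 5, 7, 11}
A ∪ B = {1, 3, 5, 7, 9, 11}
(A ∪ B)' = U \ (A ∪ B) = {2, 4, 6, 8, 10}
Verification via A' ∩ B': A' = {1, 2, 4, 6, 7, 8, 10}, B' = {2, 3, 4, 6, 8, 9, 10}
A' ∩ B' = {2, 4, 6, 8, 10} ✓

{2, 4, 6, 8, 10}


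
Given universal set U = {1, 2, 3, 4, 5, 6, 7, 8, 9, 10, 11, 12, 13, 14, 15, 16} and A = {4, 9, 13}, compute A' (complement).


Universal set U = {1, 2, 3, 4, 5, 6, 7, 8, 9, 10, 11, 12, 13, 14, 15, 16}
Set A = {4, 9, 13}
A' = U \ A = elements in U but not in A
Checking each element of U:
1 (not in A, include), 2 (not in A, include), 3 (not in A, include), 4 (in A, exclude), 5 (not in A, include), 6 (not in A, include), 7 (not in A, include), 8 (not in A, include), 9 (in A, exclude), 10 (not in A, include), 11 (not in A, include), 12 (not in A, include), 13 (in A, exclude), 14 (not in A, include), 15 (not in A, include), 16 (not in A, include)
A' = {1, 2, 3, 5, 6, 7, 8, 10, 11, 12, 14, 15, 16}

{1, 2, 3, 5, 6, 7, 8, 10, 11, 12, 14, 15, 16}


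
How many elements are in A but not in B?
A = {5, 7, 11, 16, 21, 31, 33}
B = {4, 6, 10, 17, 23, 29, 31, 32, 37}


Set A = {5, 7, 11, 16, 21, 31, 33}
Set B = {4, 6, 10, 17, 23, 29, 31, 32, 37}
A \ B = {5, 7, 11, 16, 21, 33}
|A \ B| = 6

6


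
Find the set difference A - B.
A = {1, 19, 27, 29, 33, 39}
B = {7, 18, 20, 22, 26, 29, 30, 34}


Set A = {1, 19, 27, 29, 33, 39}
Set B = {7, 18, 20, 22, 26, 29, 30, 34}
A \ B includes elements in A that are not in B.
Check each element of A:
1 (not in B, keep), 19 (not in B, keep), 27 (not in B, keep), 29 (in B, remove), 33 (not in B, keep), 39 (not in B, keep)
A \ B = {1, 19, 27, 33, 39}

{1, 19, 27, 33, 39}


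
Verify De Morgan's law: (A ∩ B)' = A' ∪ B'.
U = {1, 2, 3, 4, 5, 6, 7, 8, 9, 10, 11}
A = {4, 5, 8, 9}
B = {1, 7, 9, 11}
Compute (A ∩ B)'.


U = {1, 2, 3, 4, 5, 6, 7, 8, 9, 10, 11}
A = {4, 5, 8, 9}, B = {1, 7, 9, 11}
A ∩ B = {9}
(A ∩ B)' = U \ (A ∩ B) = {1, 2, 3, 4, 5, 6, 7, 8, 10, 11}
Verification via A' ∪ B': A' = {1, 2, 3, 6, 7, 10, 11}, B' = {2, 3, 4, 5, 6, 8, 10}
A' ∪ B' = {1, 2, 3, 4, 5, 6, 7, 8, 10, 11} ✓

{1, 2, 3, 4, 5, 6, 7, 8, 10, 11}


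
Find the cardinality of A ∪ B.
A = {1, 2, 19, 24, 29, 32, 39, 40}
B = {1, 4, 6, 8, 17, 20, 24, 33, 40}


Set A = {1, 2, 19, 24, 29, 32, 39, 40}, |A| = 8
Set B = {1, 4, 6, 8, 17, 20, 24, 33, 40}, |B| = 9
A ∩ B = {1, 24, 40}, |A ∩ B| = 3
|A ∪ B| = |A| + |B| - |A ∩ B| = 8 + 9 - 3 = 14

14


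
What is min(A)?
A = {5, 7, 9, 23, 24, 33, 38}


Set A = {5, 7, 9, 23, 24, 33, 38}
Elements in ascending order: 5, 7, 9, 23, 24, 33, 38
The smallest element is 5.

5


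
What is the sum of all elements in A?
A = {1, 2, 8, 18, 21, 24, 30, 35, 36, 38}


Set A = {1, 2, 8, 18, 21, 24, 30, 35, 36, 38}
Sum = 1 + 2 + 8 + 18 + 21 + 24 + 30 + 35 + 36 + 38 = 213

213


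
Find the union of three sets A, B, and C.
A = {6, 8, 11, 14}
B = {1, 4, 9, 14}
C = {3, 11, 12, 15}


Set A = {6, 8, 11, 14}
Set B = {1, 4, 9, 14}
Set C = {3, 11, 12, 15}
First, A ∪ B = {1, 4, 6, 8, 9, 11, 14}
Then, (A ∪ B) ∪ C = {1, 3, 4, 6, 8, 9, 11, 12, 14, 15}

{1, 3, 4, 6, 8, 9, 11, 12, 14, 15}


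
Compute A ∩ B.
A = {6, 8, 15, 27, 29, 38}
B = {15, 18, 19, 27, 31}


Set A = {6, 8, 15, 27, 29, 38}
Set B = {15, 18, 19, 27, 31}
A ∩ B includes only elements in both sets.
Check each element of A against B:
6 ✗, 8 ✗, 15 ✓, 27 ✓, 29 ✗, 38 ✗
A ∩ B = {15, 27}

{15, 27}


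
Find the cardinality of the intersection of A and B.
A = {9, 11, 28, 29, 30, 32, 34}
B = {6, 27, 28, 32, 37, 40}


Set A = {9, 11, 28, 29, 30, 32, 34}
Set B = {6, 27, 28, 32, 37, 40}
A ∩ B = {28, 32}
|A ∩ B| = 2

2


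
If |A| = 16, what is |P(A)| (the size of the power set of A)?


The set has 16 elements.
The power set contains all possible subsets.
|P(A)| = 2^|A| = 2^16 = 65536

65536


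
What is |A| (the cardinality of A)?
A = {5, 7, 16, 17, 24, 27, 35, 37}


Set A = {5, 7, 16, 17, 24, 27, 35, 37}
Listing elements: 5, 7, 16, 17, 24, 27, 35, 37
Counting: 8 elements
|A| = 8

8


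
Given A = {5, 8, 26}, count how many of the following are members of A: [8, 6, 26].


Set A = {5, 8, 26}
Candidates: [8, 6, 26]
Check each candidate:
8 ∈ A, 6 ∉ A, 26 ∈ A
Count of candidates in A: 2

2


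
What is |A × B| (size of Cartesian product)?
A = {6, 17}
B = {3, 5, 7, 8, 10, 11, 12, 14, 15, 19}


Set A = {6, 17} has 2 elements.
Set B = {3, 5, 7, 8, 10, 11, 12, 14, 15, 19} has 10 elements.
|A × B| = |A| × |B| = 2 × 10 = 20

20


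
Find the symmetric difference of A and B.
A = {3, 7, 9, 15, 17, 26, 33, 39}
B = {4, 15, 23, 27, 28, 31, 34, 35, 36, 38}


Set A = {3, 7, 9, 15, 17, 26, 33, 39}
Set B = {4, 15, 23, 27, 28, 31, 34, 35, 36, 38}
A △ B = (A \ B) ∪ (B \ A)
Elements in A but not B: {3, 7, 9, 17, 26, 33, 39}
Elements in B but not A: {4, 23, 27, 28, 31, 34, 35, 36, 38}
A △ B = {3, 4, 7, 9, 17, 23, 26, 27, 28, 31, 33, 34, 35, 36, 38, 39}

{3, 4, 7, 9, 17, 23, 26, 27, 28, 31, 33, 34, 35, 36, 38, 39}


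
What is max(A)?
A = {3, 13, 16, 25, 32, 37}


Set A = {3, 13, 16, 25, 32, 37}
Elements in ascending order: 3, 13, 16, 25, 32, 37
The largest element is 37.

37


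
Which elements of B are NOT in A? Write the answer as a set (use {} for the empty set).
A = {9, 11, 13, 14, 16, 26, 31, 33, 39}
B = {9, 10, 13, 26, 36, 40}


Set A = {9, 11, 13, 14, 16, 26, 31, 33, 39}
Set B = {9, 10, 13, 26, 36, 40}
Check each element of B against A:
9 ∈ A, 10 ∉ A (include), 13 ∈ A, 26 ∈ A, 36 ∉ A (include), 40 ∉ A (include)
Elements of B not in A: {10, 36, 40}

{10, 36, 40}


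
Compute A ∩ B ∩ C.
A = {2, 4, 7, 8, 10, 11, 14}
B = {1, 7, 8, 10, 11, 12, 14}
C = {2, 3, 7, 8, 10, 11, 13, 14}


Set A = {2, 4, 7, 8, 10, 11, 14}
Set B = {1, 7, 8, 10, 11, 12, 14}
Set C = {2, 3, 7, 8, 10, 11, 13, 14}
First, A ∩ B = {7, 8, 10, 11, 14}
Then, (A ∩ B) ∩ C = {7, 8, 10, 11, 14}

{7, 8, 10, 11, 14}


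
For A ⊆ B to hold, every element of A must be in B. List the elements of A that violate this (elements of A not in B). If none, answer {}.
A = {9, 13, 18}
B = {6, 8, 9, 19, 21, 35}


Set A = {9, 13, 18}
Set B = {6, 8, 9, 19, 21, 35}
Check each element of A against B:
9 ∈ B, 13 ∉ B (include), 18 ∉ B (include)
Elements of A not in B: {13, 18}

{13, 18}


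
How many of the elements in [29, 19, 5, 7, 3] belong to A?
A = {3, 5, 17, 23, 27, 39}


Set A = {3, 5, 17, 23, 27, 39}
Candidates: [29, 19, 5, 7, 3]
Check each candidate:
29 ∉ A, 19 ∉ A, 5 ∈ A, 7 ∉ A, 3 ∈ A
Count of candidates in A: 2

2


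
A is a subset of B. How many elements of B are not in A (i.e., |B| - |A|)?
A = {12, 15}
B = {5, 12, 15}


Set A = {12, 15}, |A| = 2
Set B = {5, 12, 15}, |B| = 3
Since A ⊆ B: B \ A = {5}
|B| - |A| = 3 - 2 = 1

1


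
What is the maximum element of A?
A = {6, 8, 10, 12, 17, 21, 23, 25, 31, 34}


Set A = {6, 8, 10, 12, 17, 21, 23, 25, 31, 34}
Elements in ascending order: 6, 8, 10, 12, 17, 21, 23, 25, 31, 34
The largest element is 34.

34


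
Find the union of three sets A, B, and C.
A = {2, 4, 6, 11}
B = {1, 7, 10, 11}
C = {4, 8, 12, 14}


Set A = {2, 4, 6, 11}
Set B = {1, 7, 10, 11}
Set C = {4, 8, 12, 14}
First, A ∪ B = {1, 2, 4, 6, 7, 10, 11}
Then, (A ∪ B) ∪ C = {1, 2, 4, 6, 7, 8, 10, 11, 12, 14}

{1, 2, 4, 6, 7, 8, 10, 11, 12, 14}


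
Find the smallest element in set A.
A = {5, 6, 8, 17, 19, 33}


Set A = {5, 6, 8, 17, 19, 33}
Elements in ascending order: 5, 6, 8, 17, 19, 33
The smallest element is 5.

5


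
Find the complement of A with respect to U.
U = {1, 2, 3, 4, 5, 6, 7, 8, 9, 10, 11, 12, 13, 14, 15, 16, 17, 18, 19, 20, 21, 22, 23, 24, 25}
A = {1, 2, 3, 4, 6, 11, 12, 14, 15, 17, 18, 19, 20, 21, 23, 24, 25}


Universal set U = {1, 2, 3, 4, 5, 6, 7, 8, 9, 10, 11, 12, 13, 14, 15, 16, 17, 18, 19, 20, 21, 22, 23, 24, 25}
Set A = {1, 2, 3, 4, 6, 11, 12, 14, 15, 17, 18, 19, 20, 21, 23, 24, 25}
A' = U \ A = elements in U but not in A
Checking each element of U:
1 (in A, exclude), 2 (in A, exclude), 3 (in A, exclude), 4 (in A, exclude), 5 (not in A, include), 6 (in A, exclude), 7 (not in A, include), 8 (not in A, include), 9 (not in A, include), 10 (not in A, include), 11 (in A, exclude), 12 (in A, exclude), 13 (not in A, include), 14 (in A, exclude), 15 (in A, exclude), 16 (not in A, include), 17 (in A, exclude), 18 (in A, exclude), 19 (in A, exclude), 20 (in A, exclude), 21 (in A, exclude), 22 (not in A, include), 23 (in A, exclude), 24 (in A, exclude), 25 (in A, exclude)
A' = {5, 7, 8, 9, 10, 13, 16, 22}

{5, 7, 8, 9, 10, 13, 16, 22}


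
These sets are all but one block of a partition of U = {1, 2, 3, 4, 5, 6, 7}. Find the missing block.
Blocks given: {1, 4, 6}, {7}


U = {1, 2, 3, 4, 5, 6, 7}
Shown blocks: {1, 4, 6}, {7}
A partition's blocks are pairwise disjoint and cover U, so the missing block = U \ (union of shown blocks).
Union of shown blocks: {1, 4, 6, 7}
Missing block = U \ (union) = {2, 3, 5}

{2, 3, 5}


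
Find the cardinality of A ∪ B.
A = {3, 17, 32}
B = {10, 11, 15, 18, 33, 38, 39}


Set A = {3, 17, 32}, |A| = 3
Set B = {10, 11, 15, 18, 33, 38, 39}, |B| = 7
A ∩ B = {}, |A ∩ B| = 0
|A ∪ B| = |A| + |B| - |A ∩ B| = 3 + 7 - 0 = 10

10


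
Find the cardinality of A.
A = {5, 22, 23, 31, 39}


Set A = {5, 22, 23, 31, 39}
Listing elements: 5, 22, 23, 31, 39
Counting: 5 elements
|A| = 5

5


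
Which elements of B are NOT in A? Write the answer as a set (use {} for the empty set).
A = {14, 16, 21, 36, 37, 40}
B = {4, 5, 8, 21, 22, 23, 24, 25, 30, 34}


Set A = {14, 16, 21, 36, 37, 40}
Set B = {4, 5, 8, 21, 22, 23, 24, 25, 30, 34}
Check each element of B against A:
4 ∉ A (include), 5 ∉ A (include), 8 ∉ A (include), 21 ∈ A, 22 ∉ A (include), 23 ∉ A (include), 24 ∉ A (include), 25 ∉ A (include), 30 ∉ A (include), 34 ∉ A (include)
Elements of B not in A: {4, 5, 8, 22, 23, 24, 25, 30, 34}

{4, 5, 8, 22, 23, 24, 25, 30, 34}


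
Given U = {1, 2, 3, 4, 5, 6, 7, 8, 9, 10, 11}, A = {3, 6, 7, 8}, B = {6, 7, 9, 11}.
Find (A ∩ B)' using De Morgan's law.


U = {1, 2, 3, 4, 5, 6, 7, 8, 9, 10, 11}
A = {3, 6, 7, 8}, B = {6, 7, 9, 11}
A ∩ B = {6, 7}
(A ∩ B)' = U \ (A ∩ B) = {1, 2, 3, 4, 5, 8, 9, 10, 11}
Verification via A' ∪ B': A' = {1, 2, 4, 5, 9, 10, 11}, B' = {1, 2, 3, 4, 5, 8, 10}
A' ∪ B' = {1, 2, 3, 4, 5, 8, 9, 10, 11} ✓

{1, 2, 3, 4, 5, 8, 9, 10, 11}


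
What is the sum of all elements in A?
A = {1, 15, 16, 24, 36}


Set A = {1, 15, 16, 24, 36}
Sum = 1 + 15 + 16 + 24 + 36 = 92

92


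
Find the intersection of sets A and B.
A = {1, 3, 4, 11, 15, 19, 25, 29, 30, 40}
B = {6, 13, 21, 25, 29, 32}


Set A = {1, 3, 4, 11, 15, 19, 25, 29, 30, 40}
Set B = {6, 13, 21, 25, 29, 32}
A ∩ B includes only elements in both sets.
Check each element of A against B:
1 ✗, 3 ✗, 4 ✗, 11 ✗, 15 ✗, 19 ✗, 25 ✓, 29 ✓, 30 ✗, 40 ✗
A ∩ B = {25, 29}

{25, 29}


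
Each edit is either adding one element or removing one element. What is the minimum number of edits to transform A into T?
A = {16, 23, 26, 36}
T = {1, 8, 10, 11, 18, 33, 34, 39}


Set A = {16, 23, 26, 36}
Set T = {1, 8, 10, 11, 18, 33, 34, 39}
Elements to remove from A (in A, not in T): {16, 23, 26, 36} → 4 removals
Elements to add to A (in T, not in A): {1, 8, 10, 11, 18, 33, 34, 39} → 8 additions
Total edits = 4 + 8 = 12

12


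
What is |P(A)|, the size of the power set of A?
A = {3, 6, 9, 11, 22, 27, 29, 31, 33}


Set A = {3, 6, 9, 11, 22, 27, 29, 31, 33}
|A| = 9
The power set P(A) contains all subsets of A.
|P(A)| = 2^|A| = 2^9 = 512

512


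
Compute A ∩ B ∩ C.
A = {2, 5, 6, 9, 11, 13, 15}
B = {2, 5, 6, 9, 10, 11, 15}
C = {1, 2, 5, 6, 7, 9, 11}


Set A = {2, 5, 6, 9, 11, 13, 15}
Set B = {2, 5, 6, 9, 10, 11, 15}
Set C = {1, 2, 5, 6, 7, 9, 11}
First, A ∩ B = {2, 5, 6, 9, 11, 15}
Then, (A ∩ B) ∩ C = {2, 5, 6, 9, 11}

{2, 5, 6, 9, 11}


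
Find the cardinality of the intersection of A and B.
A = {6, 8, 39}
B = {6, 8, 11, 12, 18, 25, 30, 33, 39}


Set A = {6, 8, 39}
Set B = {6, 8, 11, 12, 18, 25, 30, 33, 39}
A ∩ B = {6, 8, 39}
|A ∩ B| = 3

3


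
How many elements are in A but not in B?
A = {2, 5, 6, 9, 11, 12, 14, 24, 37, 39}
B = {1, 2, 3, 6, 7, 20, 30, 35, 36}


Set A = {2, 5, 6, 9, 11, 12, 14, 24, 37, 39}
Set B = {1, 2, 3, 6, 7, 20, 30, 35, 36}
A \ B = {5, 9, 11, 12, 14, 24, 37, 39}
|A \ B| = 8

8


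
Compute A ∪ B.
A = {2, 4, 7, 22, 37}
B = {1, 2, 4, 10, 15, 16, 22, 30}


Set A = {2, 4, 7, 22, 37}
Set B = {1, 2, 4, 10, 15, 16, 22, 30}
A ∪ B includes all elements in either set.
Elements from A: {2, 4, 7, 22, 37}
Elements from B not already included: {1, 10, 15, 16, 30}
A ∪ B = {1, 2, 4, 7, 10, 15, 16, 22, 30, 37}

{1, 2, 4, 7, 10, 15, 16, 22, 30, 37}


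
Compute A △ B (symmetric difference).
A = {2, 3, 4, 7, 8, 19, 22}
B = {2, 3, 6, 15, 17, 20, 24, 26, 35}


Set A = {2, 3, 4, 7, 8, 19, 22}
Set B = {2, 3, 6, 15, 17, 20, 24, 26, 35}
A △ B = (A \ B) ∪ (B \ A)
Elements in A but not B: {4, 7, 8, 19, 22}
Elements in B but not A: {6, 15, 17, 20, 24, 26, 35}
A △ B = {4, 6, 7, 8, 15, 17, 19, 20, 22, 24, 26, 35}

{4, 6, 7, 8, 15, 17, 19, 20, 22, 24, 26, 35}


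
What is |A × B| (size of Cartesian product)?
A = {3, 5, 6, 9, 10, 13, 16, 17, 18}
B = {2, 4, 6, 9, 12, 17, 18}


Set A = {3, 5, 6, 9, 10, 13, 16, 17, 18} has 9 elements.
Set B = {2, 4, 6, 9, 12, 17, 18} has 7 elements.
|A × B| = |A| × |B| = 9 × 7 = 63

63


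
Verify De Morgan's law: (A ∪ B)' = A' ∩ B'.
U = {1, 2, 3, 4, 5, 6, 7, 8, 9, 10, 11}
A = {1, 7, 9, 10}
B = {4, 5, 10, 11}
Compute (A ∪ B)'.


U = {1, 2, 3, 4, 5, 6, 7, 8, 9, 10, 11}
A = {1, 7, 9, 10}, B = {4, 5, 10, 11}
A ∪ B = {1, 4, 5, 7, 9, 10, 11}
(A ∪ B)' = U \ (A ∪ B) = {2, 3, 6, 8}
Verification via A' ∩ B': A' = {2, 3, 4, 5, 6, 8, 11}, B' = {1, 2, 3, 6, 7, 8, 9}
A' ∩ B' = {2, 3, 6, 8} ✓

{2, 3, 6, 8}


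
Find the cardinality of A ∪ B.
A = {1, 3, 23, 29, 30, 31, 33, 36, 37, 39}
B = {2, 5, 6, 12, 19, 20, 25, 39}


Set A = {1, 3, 23, 29, 30, 31, 33, 36, 37, 39}, |A| = 10
Set B = {2, 5, 6, 12, 19, 20, 25, 39}, |B| = 8
A ∩ B = {39}, |A ∩ B| = 1
|A ∪ B| = |A| + |B| - |A ∩ B| = 10 + 8 - 1 = 17

17


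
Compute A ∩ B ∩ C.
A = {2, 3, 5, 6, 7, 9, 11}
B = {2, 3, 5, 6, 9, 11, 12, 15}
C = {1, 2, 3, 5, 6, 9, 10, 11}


Set A = {2, 3, 5, 6, 7, 9, 11}
Set B = {2, 3, 5, 6, 9, 11, 12, 15}
Set C = {1, 2, 3, 5, 6, 9, 10, 11}
First, A ∩ B = {2, 3, 5, 6, 9, 11}
Then, (A ∩ B) ∩ C = {2, 3, 5, 6, 9, 11}

{2, 3, 5, 6, 9, 11}


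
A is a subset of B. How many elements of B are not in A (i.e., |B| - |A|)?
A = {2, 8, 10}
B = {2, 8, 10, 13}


Set A = {2, 8, 10}, |A| = 3
Set B = {2, 8, 10, 13}, |B| = 4
Since A ⊆ B: B \ A = {13}
|B| - |A| = 4 - 3 = 1

1


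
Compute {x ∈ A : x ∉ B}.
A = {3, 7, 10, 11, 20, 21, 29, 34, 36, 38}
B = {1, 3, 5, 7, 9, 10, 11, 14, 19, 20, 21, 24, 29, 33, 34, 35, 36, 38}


Set A = {3, 7, 10, 11, 20, 21, 29, 34, 36, 38}
Set B = {1, 3, 5, 7, 9, 10, 11, 14, 19, 20, 21, 24, 29, 33, 34, 35, 36, 38}
Check each element of A against B:
3 ∈ B, 7 ∈ B, 10 ∈ B, 11 ∈ B, 20 ∈ B, 21 ∈ B, 29 ∈ B, 34 ∈ B, 36 ∈ B, 38 ∈ B
Elements of A not in B: {}

{}


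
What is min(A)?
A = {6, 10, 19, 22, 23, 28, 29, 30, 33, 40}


Set A = {6, 10, 19, 22, 23, 28, 29, 30, 33, 40}
Elements in ascending order: 6, 10, 19, 22, 23, 28, 29, 30, 33, 40
The smallest element is 6.

6


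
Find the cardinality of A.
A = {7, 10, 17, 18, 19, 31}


Set A = {7, 10, 17, 18, 19, 31}
Listing elements: 7, 10, 17, 18, 19, 31
Counting: 6 elements
|A| = 6

6


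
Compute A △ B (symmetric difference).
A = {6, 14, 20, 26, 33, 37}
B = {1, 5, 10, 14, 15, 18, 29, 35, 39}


Set A = {6, 14, 20, 26, 33, 37}
Set B = {1, 5, 10, 14, 15, 18, 29, 35, 39}
A △ B = (A \ B) ∪ (B \ A)
Elements in A but not B: {6, 20, 26, 33, 37}
Elements in B but not A: {1, 5, 10, 15, 18, 29, 35, 39}
A △ B = {1, 5, 6, 10, 15, 18, 20, 26, 29, 33, 35, 37, 39}

{1, 5, 6, 10, 15, 18, 20, 26, 29, 33, 35, 37, 39}


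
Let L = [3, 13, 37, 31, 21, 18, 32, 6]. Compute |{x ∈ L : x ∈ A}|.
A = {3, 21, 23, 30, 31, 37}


Set A = {3, 21, 23, 30, 31, 37}
Candidates: [3, 13, 37, 31, 21, 18, 32, 6]
Check each candidate:
3 ∈ A, 13 ∉ A, 37 ∈ A, 31 ∈ A, 21 ∈ A, 18 ∉ A, 32 ∉ A, 6 ∉ A
Count of candidates in A: 4

4


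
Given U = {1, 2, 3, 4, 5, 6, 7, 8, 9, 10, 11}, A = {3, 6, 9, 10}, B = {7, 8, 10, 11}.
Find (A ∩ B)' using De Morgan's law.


U = {1, 2, 3, 4, 5, 6, 7, 8, 9, 10, 11}
A = {3, 6, 9, 10}, B = {7, 8, 10, 11}
A ∩ B = {10}
(A ∩ B)' = U \ (A ∩ B) = {1, 2, 3, 4, 5, 6, 7, 8, 9, 11}
Verification via A' ∪ B': A' = {1, 2, 4, 5, 7, 8, 11}, B' = {1, 2, 3, 4, 5, 6, 9}
A' ∪ B' = {1, 2, 3, 4, 5, 6, 7, 8, 9, 11} ✓

{1, 2, 3, 4, 5, 6, 7, 8, 9, 11}


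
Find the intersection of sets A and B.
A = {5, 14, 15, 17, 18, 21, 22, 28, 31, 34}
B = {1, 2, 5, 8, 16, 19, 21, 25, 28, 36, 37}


Set A = {5, 14, 15, 17, 18, 21, 22, 28, 31, 34}
Set B = {1, 2, 5, 8, 16, 19, 21, 25, 28, 36, 37}
A ∩ B includes only elements in both sets.
Check each element of A against B:
5 ✓, 14 ✗, 15 ✗, 17 ✗, 18 ✗, 21 ✓, 22 ✗, 28 ✓, 31 ✗, 34 ✗
A ∩ B = {5, 21, 28}

{5, 21, 28}


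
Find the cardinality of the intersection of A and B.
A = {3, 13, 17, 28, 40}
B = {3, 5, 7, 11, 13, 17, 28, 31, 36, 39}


Set A = {3, 13, 17, 28, 40}
Set B = {3, 5, 7, 11, 13, 17, 28, 31, 36, 39}
A ∩ B = {3, 13, 17, 28}
|A ∩ B| = 4

4


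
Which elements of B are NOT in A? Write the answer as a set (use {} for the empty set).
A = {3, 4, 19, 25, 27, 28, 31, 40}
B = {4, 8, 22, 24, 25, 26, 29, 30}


Set A = {3, 4, 19, 25, 27, 28, 31, 40}
Set B = {4, 8, 22, 24, 25, 26, 29, 30}
Check each element of B against A:
4 ∈ A, 8 ∉ A (include), 22 ∉ A (include), 24 ∉ A (include), 25 ∈ A, 26 ∉ A (include), 29 ∉ A (include), 30 ∉ A (include)
Elements of B not in A: {8, 22, 24, 26, 29, 30}

{8, 22, 24, 26, 29, 30}


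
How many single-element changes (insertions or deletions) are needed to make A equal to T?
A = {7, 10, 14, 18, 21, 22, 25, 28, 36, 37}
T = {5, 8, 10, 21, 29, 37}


Set A = {7, 10, 14, 18, 21, 22, 25, 28, 36, 37}
Set T = {5, 8, 10, 21, 29, 37}
Elements to remove from A (in A, not in T): {7, 14, 18, 22, 25, 28, 36} → 7 removals
Elements to add to A (in T, not in A): {5, 8, 29} → 3 additions
Total edits = 7 + 3 = 10

10


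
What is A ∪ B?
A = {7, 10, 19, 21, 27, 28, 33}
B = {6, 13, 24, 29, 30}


Set A = {7, 10, 19, 21, 27, 28, 33}
Set B = {6, 13, 24, 29, 30}
A ∪ B includes all elements in either set.
Elements from A: {7, 10, 19, 21, 27, 28, 33}
Elements from B not already included: {6, 13, 24, 29, 30}
A ∪ B = {6, 7, 10, 13, 19, 21, 24, 27, 28, 29, 30, 33}

{6, 7, 10, 13, 19, 21, 24, 27, 28, 29, 30, 33}


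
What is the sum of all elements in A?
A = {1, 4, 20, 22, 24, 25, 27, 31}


Set A = {1, 4, 20, 22, 24, 25, 27, 31}
Sum = 1 + 4 + 20 + 22 + 24 + 25 + 27 + 31 = 154

154


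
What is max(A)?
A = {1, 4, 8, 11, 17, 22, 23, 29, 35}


Set A = {1, 4, 8, 11, 17, 22, 23, 29, 35}
Elements in ascending order: 1, 4, 8, 11, 17, 22, 23, 29, 35
The largest element is 35.

35


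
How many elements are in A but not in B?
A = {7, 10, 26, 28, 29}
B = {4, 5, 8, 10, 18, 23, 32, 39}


Set A = {7, 10, 26, 28, 29}
Set B = {4, 5, 8, 10, 18, 23, 32, 39}
A \ B = {7, 26, 28, 29}
|A \ B| = 4

4


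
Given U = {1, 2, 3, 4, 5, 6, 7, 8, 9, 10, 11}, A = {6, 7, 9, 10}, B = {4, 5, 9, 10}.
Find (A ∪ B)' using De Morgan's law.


U = {1, 2, 3, 4, 5, 6, 7, 8, 9, 10, 11}
A = {6, 7, 9, 10}, B = {4, 5, 9, 10}
A ∪ B = {4, 5, 6, 7, 9, 10}
(A ∪ B)' = U \ (A ∪ B) = {1, 2, 3, 8, 11}
Verification via A' ∩ B': A' = {1, 2, 3, 4, 5, 8, 11}, B' = {1, 2, 3, 6, 7, 8, 11}
A' ∩ B' = {1, 2, 3, 8, 11} ✓

{1, 2, 3, 8, 11}


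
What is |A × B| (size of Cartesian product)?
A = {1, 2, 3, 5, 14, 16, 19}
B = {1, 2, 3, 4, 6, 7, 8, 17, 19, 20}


Set A = {1, 2, 3, 5, 14, 16, 19} has 7 elements.
Set B = {1, 2, 3, 4, 6, 7, 8, 17, 19, 20} has 10 elements.
|A × B| = |A| × |B| = 7 × 10 = 70

70


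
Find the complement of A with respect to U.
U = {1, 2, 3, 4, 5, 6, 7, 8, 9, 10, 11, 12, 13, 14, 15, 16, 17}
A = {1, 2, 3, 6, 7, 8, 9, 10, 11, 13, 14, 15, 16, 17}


Universal set U = {1, 2, 3, 4, 5, 6, 7, 8, 9, 10, 11, 12, 13, 14, 15, 16, 17}
Set A = {1, 2, 3, 6, 7, 8, 9, 10, 11, 13, 14, 15, 16, 17}
A' = U \ A = elements in U but not in A
Checking each element of U:
1 (in A, exclude), 2 (in A, exclude), 3 (in A, exclude), 4 (not in A, include), 5 (not in A, include), 6 (in A, exclude), 7 (in A, exclude), 8 (in A, exclude), 9 (in A, exclude), 10 (in A, exclude), 11 (in A, exclude), 12 (not in A, include), 13 (in A, exclude), 14 (in A, exclude), 15 (in A, exclude), 16 (in A, exclude), 17 (in A, exclude)
A' = {4, 5, 12}

{4, 5, 12}


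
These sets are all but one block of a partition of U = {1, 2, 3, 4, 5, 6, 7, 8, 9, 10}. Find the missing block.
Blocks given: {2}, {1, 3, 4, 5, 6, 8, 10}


U = {1, 2, 3, 4, 5, 6, 7, 8, 9, 10}
Shown blocks: {2}, {1, 3, 4, 5, 6, 8, 10}
A partition's blocks are pairwise disjoint and cover U, so the missing block = U \ (union of shown blocks).
Union of shown blocks: {1, 2, 3, 4, 5, 6, 8, 10}
Missing block = U \ (union) = {7, 9}

{7, 9}


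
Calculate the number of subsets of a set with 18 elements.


The set has 18 elements.
The power set contains all possible subsets.
|P(A)| = 2^|A| = 2^18 = 262144

262144


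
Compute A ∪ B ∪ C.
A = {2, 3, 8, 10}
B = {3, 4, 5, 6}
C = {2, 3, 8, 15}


Set A = {2, 3, 8, 10}
Set B = {3, 4, 5, 6}
Set C = {2, 3, 8, 15}
First, A ∪ B = {2, 3, 4, 5, 6, 8, 10}
Then, (A ∪ B) ∪ C = {2, 3, 4, 5, 6, 8, 10, 15}

{2, 3, 4, 5, 6, 8, 10, 15}


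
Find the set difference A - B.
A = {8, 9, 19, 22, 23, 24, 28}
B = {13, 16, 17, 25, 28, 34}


Set A = {8, 9, 19, 22, 23, 24, 28}
Set B = {13, 16, 17, 25, 28, 34}
A \ B includes elements in A that are not in B.
Check each element of A:
8 (not in B, keep), 9 (not in B, keep), 19 (not in B, keep), 22 (not in B, keep), 23 (not in B, keep), 24 (not in B, keep), 28 (in B, remove)
A \ B = {8, 9, 19, 22, 23, 24}

{8, 9, 19, 22, 23, 24}


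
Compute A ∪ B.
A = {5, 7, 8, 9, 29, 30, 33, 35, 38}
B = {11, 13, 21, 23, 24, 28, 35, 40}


Set A = {5, 7, 8, 9, 29, 30, 33, 35, 38}
Set B = {11, 13, 21, 23, 24, 28, 35, 40}
A ∪ B includes all elements in either set.
Elements from A: {5, 7, 8, 9, 29, 30, 33, 35, 38}
Elements from B not already included: {11, 13, 21, 23, 24, 28, 40}
A ∪ B = {5, 7, 8, 9, 11, 13, 21, 23, 24, 28, 29, 30, 33, 35, 38, 40}

{5, 7, 8, 9, 11, 13, 21, 23, 24, 28, 29, 30, 33, 35, 38, 40}


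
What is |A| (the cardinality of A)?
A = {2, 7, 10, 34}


Set A = {2, 7, 10, 34}
Listing elements: 2, 7, 10, 34
Counting: 4 elements
|A| = 4

4


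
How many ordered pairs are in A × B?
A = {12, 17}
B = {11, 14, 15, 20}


Set A = {12, 17} has 2 elements.
Set B = {11, 14, 15, 20} has 4 elements.
|A × B| = |A| × |B| = 2 × 4 = 8

8


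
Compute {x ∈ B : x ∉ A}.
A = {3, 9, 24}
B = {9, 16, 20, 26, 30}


Set A = {3, 9, 24}
Set B = {9, 16, 20, 26, 30}
Check each element of B against A:
9 ∈ A, 16 ∉ A (include), 20 ∉ A (include), 26 ∉ A (include), 30 ∉ A (include)
Elements of B not in A: {16, 20, 26, 30}

{16, 20, 26, 30}


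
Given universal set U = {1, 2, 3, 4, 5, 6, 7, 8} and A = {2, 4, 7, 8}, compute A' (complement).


Universal set U = {1, 2, 3, 4, 5, 6, 7, 8}
Set A = {2, 4, 7, 8}
A' = U \ A = elements in U but not in A
Checking each element of U:
1 (not in A, include), 2 (in A, exclude), 3 (not in A, include), 4 (in A, exclude), 5 (not in A, include), 6 (not in A, include), 7 (in A, exclude), 8 (in A, exclude)
A' = {1, 3, 5, 6}

{1, 3, 5, 6}


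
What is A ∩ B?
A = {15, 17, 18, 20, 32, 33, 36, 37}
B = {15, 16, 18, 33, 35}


Set A = {15, 17, 18, 20, 32, 33, 36, 37}
Set B = {15, 16, 18, 33, 35}
A ∩ B includes only elements in both sets.
Check each element of A against B:
15 ✓, 17 ✗, 18 ✓, 20 ✗, 32 ✗, 33 ✓, 36 ✗, 37 ✗
A ∩ B = {15, 18, 33}

{15, 18, 33}


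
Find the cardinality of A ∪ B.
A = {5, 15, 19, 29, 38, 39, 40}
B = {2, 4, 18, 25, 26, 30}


Set A = {5, 15, 19, 29, 38, 39, 40}, |A| = 7
Set B = {2, 4, 18, 25, 26, 30}, |B| = 6
A ∩ B = {}, |A ∩ B| = 0
|A ∪ B| = |A| + |B| - |A ∩ B| = 7 + 6 - 0 = 13

13


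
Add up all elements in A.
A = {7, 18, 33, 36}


Set A = {7, 18, 33, 36}
Sum = 7 + 18 + 33 + 36 = 94

94


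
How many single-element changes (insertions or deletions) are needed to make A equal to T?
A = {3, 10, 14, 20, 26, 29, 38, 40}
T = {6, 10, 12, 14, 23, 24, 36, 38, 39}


Set A = {3, 10, 14, 20, 26, 29, 38, 40}
Set T = {6, 10, 12, 14, 23, 24, 36, 38, 39}
Elements to remove from A (in A, not in T): {3, 20, 26, 29, 40} → 5 removals
Elements to add to A (in T, not in A): {6, 12, 23, 24, 36, 39} → 6 additions
Total edits = 5 + 6 = 11

11


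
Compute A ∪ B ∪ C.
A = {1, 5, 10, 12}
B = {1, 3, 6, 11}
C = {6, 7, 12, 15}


Set A = {1, 5, 10, 12}
Set B = {1, 3, 6, 11}
Set C = {6, 7, 12, 15}
First, A ∪ B = {1, 3, 5, 6, 10, 11, 12}
Then, (A ∪ B) ∪ C = {1, 3, 5, 6, 7, 10, 11, 12, 15}

{1, 3, 5, 6, 7, 10, 11, 12, 15}


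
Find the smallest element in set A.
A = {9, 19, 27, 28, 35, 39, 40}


Set A = {9, 19, 27, 28, 35, 39, 40}
Elements in ascending order: 9, 19, 27, 28, 35, 39, 40
The smallest element is 9.

9


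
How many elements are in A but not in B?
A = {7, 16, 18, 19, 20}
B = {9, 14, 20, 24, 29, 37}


Set A = {7, 16, 18, 19, 20}
Set B = {9, 14, 20, 24, 29, 37}
A \ B = {7, 16, 18, 19}
|A \ B| = 4

4


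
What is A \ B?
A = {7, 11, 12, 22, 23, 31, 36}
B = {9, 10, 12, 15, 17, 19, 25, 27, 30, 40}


Set A = {7, 11, 12, 22, 23, 31, 36}
Set B = {9, 10, 12, 15, 17, 19, 25, 27, 30, 40}
A \ B includes elements in A that are not in B.
Check each element of A:
7 (not in B, keep), 11 (not in B, keep), 12 (in B, remove), 22 (not in B, keep), 23 (not in B, keep), 31 (not in B, keep), 36 (not in B, keep)
A \ B = {7, 11, 22, 23, 31, 36}

{7, 11, 22, 23, 31, 36}


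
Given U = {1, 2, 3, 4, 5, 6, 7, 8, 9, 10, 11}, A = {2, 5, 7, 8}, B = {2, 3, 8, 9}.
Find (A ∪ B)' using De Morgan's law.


U = {1, 2, 3, 4, 5, 6, 7, 8, 9, 10, 11}
A = {2, 5, 7, 8}, B = {2, 3, 8, 9}
A ∪ B = {2, 3, 5, 7, 8, 9}
(A ∪ B)' = U \ (A ∪ B) = {1, 4, 6, 10, 11}
Verification via A' ∩ B': A' = {1, 3, 4, 6, 9, 10, 11}, B' = {1, 4, 5, 6, 7, 10, 11}
A' ∩ B' = {1, 4, 6, 10, 11} ✓

{1, 4, 6, 10, 11}


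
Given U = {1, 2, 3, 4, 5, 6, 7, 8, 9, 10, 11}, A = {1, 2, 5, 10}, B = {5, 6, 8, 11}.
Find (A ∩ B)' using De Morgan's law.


U = {1, 2, 3, 4, 5, 6, 7, 8, 9, 10, 11}
A = {1, 2, 5, 10}, B = {5, 6, 8, 11}
A ∩ B = {5}
(A ∩ B)' = U \ (A ∩ B) = {1, 2, 3, 4, 6, 7, 8, 9, 10, 11}
Verification via A' ∪ B': A' = {3, 4, 6, 7, 8, 9, 11}, B' = {1, 2, 3, 4, 7, 9, 10}
A' ∪ B' = {1, 2, 3, 4, 6, 7, 8, 9, 10, 11} ✓

{1, 2, 3, 4, 6, 7, 8, 9, 10, 11}


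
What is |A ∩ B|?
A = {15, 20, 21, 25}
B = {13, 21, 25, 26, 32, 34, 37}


Set A = {15, 20, 21, 25}
Set B = {13, 21, 25, 26, 32, 34, 37}
A ∩ B = {21, 25}
|A ∩ B| = 2

2


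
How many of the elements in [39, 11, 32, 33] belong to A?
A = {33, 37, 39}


Set A = {33, 37, 39}
Candidates: [39, 11, 32, 33]
Check each candidate:
39 ∈ A, 11 ∉ A, 32 ∉ A, 33 ∈ A
Count of candidates in A: 2

2


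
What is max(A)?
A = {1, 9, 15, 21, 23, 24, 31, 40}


Set A = {1, 9, 15, 21, 23, 24, 31, 40}
Elements in ascending order: 1, 9, 15, 21, 23, 24, 31, 40
The largest element is 40.

40


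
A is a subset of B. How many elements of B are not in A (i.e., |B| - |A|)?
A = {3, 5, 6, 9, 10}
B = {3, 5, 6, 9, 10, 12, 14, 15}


Set A = {3, 5, 6, 9, 10}, |A| = 5
Set B = {3, 5, 6, 9, 10, 12, 14, 15}, |B| = 8
Since A ⊆ B: B \ A = {12, 14, 15}
|B| - |A| = 8 - 5 = 3

3


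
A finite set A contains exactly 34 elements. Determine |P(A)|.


The set has 34 elements.
The power set contains all possible subsets.
|P(A)| = 2^|A| = 2^34 = 17179869184

17179869184


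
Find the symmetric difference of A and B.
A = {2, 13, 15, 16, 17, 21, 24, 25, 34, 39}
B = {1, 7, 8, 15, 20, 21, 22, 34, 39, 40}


Set A = {2, 13, 15, 16, 17, 21, 24, 25, 34, 39}
Set B = {1, 7, 8, 15, 20, 21, 22, 34, 39, 40}
A △ B = (A \ B) ∪ (B \ A)
Elements in A but not B: {2, 13, 16, 17, 24, 25}
Elements in B but not A: {1, 7, 8, 20, 22, 40}
A △ B = {1, 2, 7, 8, 13, 16, 17, 20, 22, 24, 25, 40}

{1, 2, 7, 8, 13, 16, 17, 20, 22, 24, 25, 40}


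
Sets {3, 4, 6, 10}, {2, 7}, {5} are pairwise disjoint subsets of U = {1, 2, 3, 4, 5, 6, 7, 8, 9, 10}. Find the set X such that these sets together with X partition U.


U = {1, 2, 3, 4, 5, 6, 7, 8, 9, 10}
Shown blocks: {3, 4, 6, 10}, {2, 7}, {5}
A partition's blocks are pairwise disjoint and cover U, so the missing block = U \ (union of shown blocks).
Union of shown blocks: {2, 3, 4, 5, 6, 7, 10}
Missing block = U \ (union) = {1, 8, 9}

{1, 8, 9}


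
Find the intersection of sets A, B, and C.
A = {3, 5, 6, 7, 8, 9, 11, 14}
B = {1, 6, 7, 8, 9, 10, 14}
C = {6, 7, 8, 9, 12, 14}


Set A = {3, 5, 6, 7, 8, 9, 11, 14}
Set B = {1, 6, 7, 8, 9, 10, 14}
Set C = {6, 7, 8, 9, 12, 14}
First, A ∩ B = {6, 7, 8, 9, 14}
Then, (A ∩ B) ∩ C = {6, 7, 8, 9, 14}

{6, 7, 8, 9, 14}


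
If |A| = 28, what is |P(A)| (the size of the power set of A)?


The set has 28 elements.
The power set contains all possible subsets.
|P(A)| = 2^|A| = 2^28 = 268435456

268435456


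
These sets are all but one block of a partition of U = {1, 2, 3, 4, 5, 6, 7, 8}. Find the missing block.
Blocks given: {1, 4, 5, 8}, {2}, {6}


U = {1, 2, 3, 4, 5, 6, 7, 8}
Shown blocks: {1, 4, 5, 8}, {2}, {6}
A partition's blocks are pairwise disjoint and cover U, so the missing block = U \ (union of shown blocks).
Union of shown blocks: {1, 2, 4, 5, 6, 8}
Missing block = U \ (union) = {3, 7}

{3, 7}


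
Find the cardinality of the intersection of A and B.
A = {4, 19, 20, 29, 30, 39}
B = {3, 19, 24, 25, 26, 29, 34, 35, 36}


Set A = {4, 19, 20, 29, 30, 39}
Set B = {3, 19, 24, 25, 26, 29, 34, 35, 36}
A ∩ B = {19, 29}
|A ∩ B| = 2

2


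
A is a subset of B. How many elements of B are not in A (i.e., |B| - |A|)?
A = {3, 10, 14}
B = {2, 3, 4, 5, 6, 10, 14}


Set A = {3, 10, 14}, |A| = 3
Set B = {2, 3, 4, 5, 6, 10, 14}, |B| = 7
Since A ⊆ B: B \ A = {2, 4, 5, 6}
|B| - |A| = 7 - 3 = 4

4


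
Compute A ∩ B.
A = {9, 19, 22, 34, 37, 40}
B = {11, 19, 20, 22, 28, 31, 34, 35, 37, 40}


Set A = {9, 19, 22, 34, 37, 40}
Set B = {11, 19, 20, 22, 28, 31, 34, 35, 37, 40}
A ∩ B includes only elements in both sets.
Check each element of A against B:
9 ✗, 19 ✓, 22 ✓, 34 ✓, 37 ✓, 40 ✓
A ∩ B = {19, 22, 34, 37, 40}

{19, 22, 34, 37, 40}


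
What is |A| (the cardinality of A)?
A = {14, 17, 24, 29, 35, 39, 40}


Set A = {14, 17, 24, 29, 35, 39, 40}
Listing elements: 14, 17, 24, 29, 35, 39, 40
Counting: 7 elements
|A| = 7

7


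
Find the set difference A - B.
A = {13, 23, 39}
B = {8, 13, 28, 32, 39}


Set A = {13, 23, 39}
Set B = {8, 13, 28, 32, 39}
A \ B includes elements in A that are not in B.
Check each element of A:
13 (in B, remove), 23 (not in B, keep), 39 (in B, remove)
A \ B = {23}

{23}


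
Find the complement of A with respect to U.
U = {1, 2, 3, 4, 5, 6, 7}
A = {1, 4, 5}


Universal set U = {1, 2, 3, 4, 5, 6, 7}
Set A = {1, 4, 5}
A' = U \ A = elements in U but not in A
Checking each element of U:
1 (in A, exclude), 2 (not in A, include), 3 (not in A, include), 4 (in A, exclude), 5 (in A, exclude), 6 (not in A, include), 7 (not in A, include)
A' = {2, 3, 6, 7}

{2, 3, 6, 7}


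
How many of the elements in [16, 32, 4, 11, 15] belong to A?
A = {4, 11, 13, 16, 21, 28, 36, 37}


Set A = {4, 11, 13, 16, 21, 28, 36, 37}
Candidates: [16, 32, 4, 11, 15]
Check each candidate:
16 ∈ A, 32 ∉ A, 4 ∈ A, 11 ∈ A, 15 ∉ A
Count of candidates in A: 3

3


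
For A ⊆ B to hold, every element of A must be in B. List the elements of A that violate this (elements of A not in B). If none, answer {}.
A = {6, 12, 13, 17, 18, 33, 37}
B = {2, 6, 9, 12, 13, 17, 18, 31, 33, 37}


Set A = {6, 12, 13, 17, 18, 33, 37}
Set B = {2, 6, 9, 12, 13, 17, 18, 31, 33, 37}
Check each element of A against B:
6 ∈ B, 12 ∈ B, 13 ∈ B, 17 ∈ B, 18 ∈ B, 33 ∈ B, 37 ∈ B
Elements of A not in B: {}

{}


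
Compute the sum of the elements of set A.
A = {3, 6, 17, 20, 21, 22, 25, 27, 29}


Set A = {3, 6, 17, 20, 21, 22, 25, 27, 29}
Sum = 3 + 6 + 17 + 20 + 21 + 22 + 25 + 27 + 29 = 170

170


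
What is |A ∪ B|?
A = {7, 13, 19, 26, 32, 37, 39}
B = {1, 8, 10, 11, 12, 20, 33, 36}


Set A = {7, 13, 19, 26, 32, 37, 39}, |A| = 7
Set B = {1, 8, 10, 11, 12, 20, 33, 36}, |B| = 8
A ∩ B = {}, |A ∩ B| = 0
|A ∪ B| = |A| + |B| - |A ∩ B| = 7 + 8 - 0 = 15

15


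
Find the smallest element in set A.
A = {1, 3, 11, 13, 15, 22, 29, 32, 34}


Set A = {1, 3, 11, 13, 15, 22, 29, 32, 34}
Elements in ascending order: 1, 3, 11, 13, 15, 22, 29, 32, 34
The smallest element is 1.

1


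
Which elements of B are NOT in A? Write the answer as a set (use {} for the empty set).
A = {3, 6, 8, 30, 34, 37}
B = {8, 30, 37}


Set A = {3, 6, 8, 30, 34, 37}
Set B = {8, 30, 37}
Check each element of B against A:
8 ∈ A, 30 ∈ A, 37 ∈ A
Elements of B not in A: {}

{}


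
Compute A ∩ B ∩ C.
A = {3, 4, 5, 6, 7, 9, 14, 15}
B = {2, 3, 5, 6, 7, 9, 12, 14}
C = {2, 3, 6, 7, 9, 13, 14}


Set A = {3, 4, 5, 6, 7, 9, 14, 15}
Set B = {2, 3, 5, 6, 7, 9, 12, 14}
Set C = {2, 3, 6, 7, 9, 13, 14}
First, A ∩ B = {3, 5, 6, 7, 9, 14}
Then, (A ∩ B) ∩ C = {3, 6, 7, 9, 14}

{3, 6, 7, 9, 14}


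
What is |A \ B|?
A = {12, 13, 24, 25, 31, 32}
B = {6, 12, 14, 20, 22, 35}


Set A = {12, 13, 24, 25, 31, 32}
Set B = {6, 12, 14, 20, 22, 35}
A \ B = {13, 24, 25, 31, 32}
|A \ B| = 5

5
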